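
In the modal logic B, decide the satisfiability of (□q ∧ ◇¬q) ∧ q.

No, unsatisfiable

1. (□q ∧ ◇¬q) ∧ q, 0
2. □q ∧ ◇¬q, 0
3. q, 0
4. □q, 0
5. ◇¬q, 0
6. ¬q, 1
7. q, 1
Accessibility: 0R0, 0R1, 1R0, 1R1
Branch closes: q and ¬q both at 1.
(One branch shown.) All branches close.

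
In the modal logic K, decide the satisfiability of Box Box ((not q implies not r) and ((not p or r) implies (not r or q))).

Yes, satisfiable

1. Box Box ((not q implies not r) and ((not p or r) implies (not r or q))), 0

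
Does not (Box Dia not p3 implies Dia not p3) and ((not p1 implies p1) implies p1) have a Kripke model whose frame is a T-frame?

No, unsatisfiable

1. not (Box Dia not p3 implies Dia not p3) and ((not p1 implies p1) implies p1), w0
2. not (Box Dia not p3 implies Dia not p3), w0   [and-rule on 1]
3. (not p1 implies p1) implies p1, w0   [and-rule on 1]
4. Box Dia not p3, w0   [neg-implies-rule on 2]
5. not Dia not p3, w0   [neg-implies-rule on 2]
6. Dia not p3, w0   [Box-rule on 4 via w0Rw0]
7. p3, w0   [neg-Dia-rule on 5 via w0Rw0]
8. not (not p1 implies p1), w0   [implies-rule on 3 (branches; this branch)]
9. not p1, w0   [neg-implies-rule on 8]
10. not p3, w1   [Dia-rule on 6: fresh world w1, w0Rw1]
11. Dia not p3, w1   [Box-rule on 4 via w0Rw1]
12. p3, w1   [neg-Dia-rule on 5 via w0Rw1]
Accessibility: w0Rw0, w0Rw1, w1Rw1
Branch closes: p3 and not p3 both at w1.
(One branch shown.) All branches close.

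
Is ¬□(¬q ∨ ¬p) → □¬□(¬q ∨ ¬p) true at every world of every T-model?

Not valid

Tableau for the negation ¬(¬□(¬q ∨ ¬p) → □¬□(¬q ∨ ¬p)):
1. ¬(¬□(¬q ∨ ¬p) → □¬□(¬q ∨ ¬p)), u
2. ¬□(¬q ∨ ¬p), u   [¬→-rule on 1]
3. ¬□¬□(¬q ∨ ¬p), u   [¬→-rule on 1]
4. ¬(¬q ∨ ¬p), v   [¬□-rule on 2: fresh world v, uRv]
5. q, v   [¬∨-rule on 4]
6. p, v   [¬∨-rule on 4]
7. □(¬q ∨ ¬p), w   [¬□-rule on 3: fresh world w, uRw]
8. ¬q ∨ ¬p, w   [□-rule on 7 via wRw]
9. ¬p, w   [∨-rule on 8 (branches; this branch)]
Accessibility: uRu, uRv, uRw, vRv, wRw
The negation has an open branch (countermodel exists).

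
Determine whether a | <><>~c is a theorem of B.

Not valid

Tableau for the negation ~(a | <><>~c):
1. ~(a | <><>~c), u
2. ~a, u   [~|-rule on 1]
3. ~<><>~c, u   [~|-rule on 1]
4. ~<>~c, u   [~<>-rule on 3 via uRu]
5. c, u   [~<>-rule on 4 via uRu]
Accessibility: uRu
The negation has an open branch (countermodel exists).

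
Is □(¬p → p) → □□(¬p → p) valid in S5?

Tableau for the negation ¬(□(¬p → p) → □□(¬p → p)):
1. ¬(□(¬p → p) → □□(¬p → p)), w0
2. □(¬p → p), w0   [¬→-rule on 1]
3. ¬□□(¬p → p), w0   [¬→-rule on 1]
4. ¬p → p, w0   [□-rule on 2 via w0Rw0]
5. p, w0   [→-rule on 4 (branches; this branch)]
6. ¬□(¬p → p), w1   [¬□-rule on 3: fresh world w1, w0Rw1]
7. ¬p → p, w1   [□-rule on 2 via w0Rw1]
8. p, w1   [→-rule on 7 (branches; this branch)]
9. ¬(¬p → p), w2   [¬□-rule on 6: fresh world w2, w1Rw2]
10. ¬p, w2   [¬→-rule on 9]
11. ¬p → p, w2   [□-rule on 2 via w0Rw2]
12. p, w2   [→-rule on 11 (branches; this branch)]
Accessibility: w0Rw0, w0Rw1, w0Rw2, w1Rw0, w1Rw1, w1Rw2, w2Rw0, w2Rw1, w2Rw2
Branch closes: p and ¬p both at w2.
Every branch of the negation's tableau closes; the branch above is one of them.

Valid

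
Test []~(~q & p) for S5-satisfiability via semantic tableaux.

Satisfiable

1. []~(~q & p), w0
2. ~(~q & p), w0   [[]-rule on 1 via w0Rw0]
3. ~p, w0   [~&-rule on 2 (branches; this branch)]
Accessibility: w0Rw0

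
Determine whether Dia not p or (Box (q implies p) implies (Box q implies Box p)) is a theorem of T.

Valid

Tableau for the negation not (Dia not p or (Box (q implies p) implies (Box q implies Box p))):
1. not (Dia not p or (Box (q implies p) implies (Box q implies Box p))), u
2. not Dia not p, u
3. not (Box (q implies p) implies (Box q implies Box p)), u
4. Box (q implies p), u
5. not (Box q implies Box p), u
6. Box q, u
7. not Box p, u
8. p, u
9. q implies p, u
10. q, u
11. not p, v
12. p, v
Accessibility: uRu, uRv, vRv
Branch closes: p and not p both at v.
Every branch of the negation's tableau closes; the branch above is one of them.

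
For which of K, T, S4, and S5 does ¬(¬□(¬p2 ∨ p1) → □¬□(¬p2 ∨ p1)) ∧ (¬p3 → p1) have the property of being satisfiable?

S4-tableau for the formula:
1. ¬(¬□(¬p2 ∨ p1) → □¬□(¬p2 ∨ p1)) ∧ (¬p3 → p1), 0
2. ¬(¬□(¬p2 ∨ p1) → □¬□(¬p2 ∨ p1)), 0
3. ¬p3 → p1, 0
4. ¬□(¬p2 ∨ p1), 0
5. ¬□¬□(¬p2 ∨ p1), 0
6. p1, 0
7. ¬(¬p2 ∨ p1), 1
8. p2, 1
9. ¬p1, 1
10. □(¬p2 ∨ p1), 2
11. ¬p2 ∨ p1, 2
12. p1, 2
Accessibility: 0R0, 0R1, 0R2, 1R1, 2R2
Complete open branch: satisfiable in S4, hence also in K, T (this S4-model is also a K-model and a T-model).
S5-tableau for the formula:
1. ¬(¬□(¬p2 ∨ p1) → □¬□(¬p2 ∨ p1)) ∧ (¬p3 → p1), 0
2. ¬(¬□(¬p2 ∨ p1) → □¬□(¬p2 ∨ p1)), 0
3. ¬p3 → p1, 0
4. ¬□(¬p2 ∨ p1), 0
5. ¬□¬□(¬p2 ∨ p1), 0
6. p1, 0
7. ¬(¬p2 ∨ p1), 1
8. p2, 1
9. ¬p1, 1
10. □(¬p2 ∨ p1), 2
11. ¬p2 ∨ p1, 0
12. ¬p2 ∨ p1, 1
13. ¬p2 ∨ p1, 2
14. p1, 1
Accessibility: 0R0, 0R1, 0R2, 1R0, 1R1, 1R2, 2R0, 2R1, 2R2
Branch closes: p1 and ¬p1 both at 1.
Every branch closes (one shown): unsatisfiable in S5.

K, T, S4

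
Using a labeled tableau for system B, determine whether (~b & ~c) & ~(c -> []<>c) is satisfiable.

1. (~b & ~c) & ~(c -> []<>c), u
2. ~b & ~c, u   [&-rule on 1]
3. ~(c -> []<>c), u   [&-rule on 1]
4. ~b, u   [&-rule on 2]
5. ~c, u   [&-rule on 2]
6. c, u   [~->-rule on 3]
7. ~[]<>c, u   [~->-rule on 3]
Accessibility: uRu
Branch closes: c and ~c both at u.
All branches of the tableau close; one closing branch shown above.

No, unsatisfiable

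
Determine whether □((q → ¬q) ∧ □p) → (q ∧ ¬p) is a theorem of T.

No, not valid

Tableau for the negation ¬(□((q → ¬q) ∧ □p) → (q ∧ ¬p)):
1. ¬(□((q → ¬q) ∧ □p) → (q ∧ ¬p)), u
2. □((q → ¬q) ∧ □p), u
3. ¬(q ∧ ¬p), u
4. (q → ¬q) ∧ □p, u
5. q → ¬q, u
6. □p, u
7. p, u
8. ¬q, u
Accessibility: uRu
The negation has an open branch (countermodel exists).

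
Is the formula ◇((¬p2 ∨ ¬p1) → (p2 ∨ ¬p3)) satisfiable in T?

Satisfiable (open branch found)

1. ◇((¬p2 ∨ ¬p1) → (p2 ∨ ¬p3)), w0
2. (¬p2 ∨ ¬p1) → (p2 ∨ ¬p3), w1
3. p2 ∨ ¬p3, w1
4. ¬p3, w1
Accessibility: w0Rw0, w0Rw1, w1Rw1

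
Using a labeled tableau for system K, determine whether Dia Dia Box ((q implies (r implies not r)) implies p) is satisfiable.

1. Dia Dia Box ((q implies (r implies not r)) implies p), u
2. Dia Box ((q implies (r implies not r)) implies p), v
3. Box ((q implies (r implies not r)) implies p), w
Accessibility: uRv, vRw

Yes, satisfiable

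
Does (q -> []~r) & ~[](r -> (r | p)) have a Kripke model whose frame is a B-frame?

1. (q -> []~r) & ~[](r -> (r | p)), u
2. q -> []~r, u
3. ~[](r -> (r | p)), u
4. []~r, u
5. ~r, u
6. ~(r -> (r | p)), v
7. r, v
8. ~(r | p), v
9. ~r, v
10. ~p, v
Accessibility: uRu, uRv, vRu, vRv
Branch closes: r and ~r both at v.
All branches of the tableau close; one closing branch shown above.

Unsatisfiable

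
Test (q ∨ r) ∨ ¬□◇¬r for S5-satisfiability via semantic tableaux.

Yes, satisfiable

1. (q ∨ r) ∨ ¬□◇¬r, 0
2. ¬□◇¬r, 0   [∨-rule on 1 (branches; this branch)]
3. ¬◇¬r, 1   [¬□-rule on 2: fresh world 1, 0R1]
4. r, 0   [¬◇-rule on 3 via 1R0]
5. r, 1   [¬◇-rule on 3 via 1R1]
Accessibility: 0R0, 0R1, 1R0, 1R1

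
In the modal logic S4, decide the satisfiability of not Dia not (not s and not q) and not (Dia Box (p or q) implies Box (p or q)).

Yes, satisfiable

1. not Dia not (not s and not q) and not (Dia Box (p or q) implies Box (p or q)), w0
2. not Dia not (not s and not q), w0   [and-rule on 1]
3. not (Dia Box (p or q) implies Box (p or q)), w0   [and-rule on 1]
4. Dia Box (p or q), w0   [neg-implies-rule on 3]
5. not Box (p or q), w0   [neg-implies-rule on 3]
6. not s and not q, w0   [neg-Dia-rule on 2 via w0Rw0]
7. not s, w0   [and-rule on 6]
8. not q, w0   [and-rule on 6]
9. Box (p or q), w1   [Dia-rule on 4: fresh world w1, w0Rw1]
10. not s and not q, w1   [neg-Dia-rule on 2 via w0Rw1]
11. not s, w1   [and-rule on 10]
12. not q, w1   [and-rule on 10]
13. p or q, w1   [Box-rule on 9 via w1Rw1]
14. p, w1   [or-rule on 13 (branches; this branch)]
15. not (p or q), w2   [neg-Box-rule on 5: fresh world w2, w0Rw2]
16. not p, w2   [neg-or-rule on 15]
17. not q, w2   [neg-or-rule on 15]
18. not s and not q, w2   [neg-Dia-rule on 2 via w0Rw2]
19. not s, w2   [and-rule on 18]
Accessibility: w0Rw0, w0Rw1, w0Rw2, w1Rw1, w2Rw2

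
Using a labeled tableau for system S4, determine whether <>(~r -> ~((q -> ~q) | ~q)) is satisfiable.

Satisfiable

1. <>(~r -> ~((q -> ~q) | ~q)), u
2. ~r -> ~((q -> ~q) | ~q), v
3. ~((q -> ~q) | ~q), v
4. ~(q -> ~q), v
5. q, v
Accessibility: uRu, uRv, vRv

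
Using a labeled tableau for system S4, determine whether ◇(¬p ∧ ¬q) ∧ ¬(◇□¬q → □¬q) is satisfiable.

Yes, satisfiable

1. ◇(¬p ∧ ¬q) ∧ ¬(◇□¬q → □¬q), u
2. ◇(¬p ∧ ¬q), u
3. ¬(◇□¬q → □¬q), u
4. ◇□¬q, u
5. ¬□¬q, u
6. ¬p ∧ ¬q, v
7. ¬p, v
8. ¬q, v
9. □¬q, w
10. ¬q, w
11. q, x
Accessibility: uRu, uRv, uRw, uRx, vRv, wRw, xRx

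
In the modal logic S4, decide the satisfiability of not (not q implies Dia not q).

No, unsatisfiable

1. not (not q implies Dia not q), 0
2. not q, 0
3. not Dia not q, 0
4. q, 0
Accessibility: 0R0
Branch closes: q and not q both at 0.
(One branch shown.) All branches close.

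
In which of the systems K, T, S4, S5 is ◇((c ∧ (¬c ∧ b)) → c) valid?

T, S4, S5

T-tableau for the negation ¬◇((c ∧ (¬c ∧ b)) → c):
1. ¬◇((c ∧ (¬c ∧ b)) → c), 0
2. ¬((c ∧ (¬c ∧ b)) → c), 0
3. c ∧ (¬c ∧ b), 0
4. ¬c, 0
5. c, 0
6. ¬c ∧ b, 0
Accessibility: 0R0
Branch closes: c and ¬c both at 0.
Every branch closes (one shown): valid in T, hence also in S4, S5 (every theorem of T is a theorem of S4 and S5).
K-tableau for the negation ¬◇((c ∧ (¬c ∧ b)) → c):
1. ¬◇((c ∧ (¬c ∧ b)) → c), 0
Complete open branch: countermodel on a K-frame, so not valid in K.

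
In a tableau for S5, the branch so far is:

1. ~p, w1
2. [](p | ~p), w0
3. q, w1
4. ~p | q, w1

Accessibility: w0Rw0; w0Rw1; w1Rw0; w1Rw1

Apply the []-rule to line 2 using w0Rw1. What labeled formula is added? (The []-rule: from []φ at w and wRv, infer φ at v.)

p | ~p, w1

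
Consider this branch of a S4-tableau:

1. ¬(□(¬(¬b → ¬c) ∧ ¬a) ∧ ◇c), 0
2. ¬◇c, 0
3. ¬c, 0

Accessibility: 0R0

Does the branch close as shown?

No atom appears with both signs at the same world.

Open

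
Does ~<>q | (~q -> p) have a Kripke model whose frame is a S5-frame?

Satisfiable

1. ~<>q | (~q -> p), w0
2. ~q -> p, w0
3. p, w0
Accessibility: w0Rw0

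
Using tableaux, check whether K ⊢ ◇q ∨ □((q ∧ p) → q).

Valid in K

Tableau for the negation ¬(◇q ∨ □((q ∧ p) → q)):
1. ¬(◇q ∨ □((q ∧ p) → q)), w0
2. ¬◇q, w0
3. ¬□((q ∧ p) → q), w0
4. ¬((q ∧ p) → q), w1
5. q ∧ p, w1
6. ¬q, w1
7. q, w1
8. p, w1
Accessibility: w0Rw1
Branch closes: q and ¬q both at w1.
All branches of the negation close; one closing branch shown above.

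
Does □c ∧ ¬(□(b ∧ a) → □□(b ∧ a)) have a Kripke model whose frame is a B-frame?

1. □c ∧ ¬(□(b ∧ a) → □□(b ∧ a)), w0
2. □c, w0   [∧-rule on 1]
3. ¬(□(b ∧ a) → □□(b ∧ a)), w0   [∧-rule on 1]
4. □(b ∧ a), w0   [¬→-rule on 3]
5. ¬□□(b ∧ a), w0   [¬→-rule on 3]
6. c, w0   [□-rule on 2 via w0Rw0]
7. b ∧ a, w0   [□-rule on 4 via w0Rw0]
8. b, w0   [∧-rule on 7]
9. a, w0   [∧-rule on 7]
10. ¬□(b ∧ a), w1   [¬□-rule on 5: fresh world w1, w0Rw1]
11. c, w1   [□-rule on 2 via w0Rw1]
12. b ∧ a, w1   [□-rule on 4 via w0Rw1]
13. b, w1   [∧-rule on 12]
14. a, w1   [∧-rule on 12]
15. ¬(b ∧ a), w2   [¬□-rule on 10: fresh world w2, w1Rw2]
16. ¬a, w2   [¬∧-rule on 15 (branches; this branch)]
Accessibility: w0Rw0, w0Rw1, w1Rw0, w1Rw1, w1Rw2, w2Rw1, w2Rw2

Satisfiable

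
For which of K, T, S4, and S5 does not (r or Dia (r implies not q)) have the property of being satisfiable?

T-tableau for the formula:
1. not (r or Dia (r implies not q)), w0
2. not r, w0   [neg-or-rule on 1]
3. not Dia (r implies not q), w0   [neg-or-rule on 1]
4. not (r implies not q), w0   [neg-Dia-rule on 3 via w0Rw0]
5. r, w0   [neg-implies-rule on 4]
6. q, w0   [neg-implies-rule on 4]
Accessibility: w0Rw0
Branch closes: r and not r both at w0.
Every branch closes (one shown): unsatisfiable in T, hence also in S4, S5 (every S4/S5-frame is a T-frame).
K-tableau for the formula:
1. not (r or Dia (r implies not q)), w0
2. not r, w0   [neg-or-rule on 1]
3. not Dia (r implies not q), w0   [neg-or-rule on 1]
Complete open branch: satisfiable in K.

K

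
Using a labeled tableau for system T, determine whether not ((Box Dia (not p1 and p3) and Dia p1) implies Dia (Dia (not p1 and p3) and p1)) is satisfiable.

Unsatisfiable (every branch closes)

1. not ((Box Dia (not p1 and p3) and Dia p1) implies Dia (Dia (not p1 and p3) and p1)), w0
2. Box Dia (not p1 and p3) and Dia p1, w0
3. not Dia (Dia (not p1 and p3) and p1), w0
4. Box Dia (not p1 and p3), w0
5. Dia p1, w0
6. not (Dia (not p1 and p3) and p1), w0
7. Dia (not p1 and p3), w0
8. not p1, w0
9. p1, w1
10. not (Dia (not p1 and p3) and p1), w1
11. Dia (not p1 and p3), w1
12. not Dia (not p1 and p3), w1
13. not (not p1 and p3), w1
14. not p3, w1
15. not p1 and p3, w2
16. not p1, w2
17. p3, w2
18. not (Dia (not p1 and p3) and p1), w2
19. Dia (not p1 and p3), w2
20. not p1 and p3, w3
21. not p1, w3
22. p3, w3
23. not (not p1 and p3), w3
24. not p3, w3
Accessibility: w0Rw0, w0Rw1, w0Rw2, w1Rw1, w1Rw3, w2Rw2, w3Rw3
Branch closes: p3 and not p3 both at w3.
(One branch shown.) All branches close.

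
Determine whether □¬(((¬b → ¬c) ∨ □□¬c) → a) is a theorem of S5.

Invalid (countermodel exists)

Tableau for the negation ¬□¬(((¬b → ¬c) ∨ □□¬c) → a):
1. ¬□¬(((¬b → ¬c) ∨ □□¬c) → a), w0
2. ((¬b → ¬c) ∨ □□¬c) → a, w1
3. a, w1
Accessibility: w0Rw0, w0Rw1, w1Rw0, w1Rw1
The negation has an open branch (countermodel exists).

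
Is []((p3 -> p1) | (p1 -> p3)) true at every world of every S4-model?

Valid in S4

Tableau for the negation ~[]((p3 -> p1) | (p1 -> p3)):
1. ~[]((p3 -> p1) | (p1 -> p3)), w0
2. ~((p3 -> p1) | (p1 -> p3)), w1
3. ~(p3 -> p1), w1
4. ~(p1 -> p3), w1
5. p3, w1
6. ~p1, w1
7. p1, w1
8. ~p3, w1
Accessibility: w0Rw0, w0Rw1, w1Rw1
Branch closes: p1 and ~p1 both at w1.
All branches of the negation close; one closing branch shown above.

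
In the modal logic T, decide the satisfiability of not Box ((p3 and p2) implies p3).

Unsatisfiable

1. not Box ((p3 and p2) implies p3), u
2. not ((p3 and p2) implies p3), v
3. p3 and p2, v
4. not p3, v
5. p3, v
6. p2, v
Accessibility: uRu, uRv, vRv
Branch closes: p3 and not p3 both at v.
All branches of the tableau close; one closing branch shown above.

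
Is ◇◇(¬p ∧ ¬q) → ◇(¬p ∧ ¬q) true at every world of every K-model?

Tableau for the negation ¬(◇◇(¬p ∧ ¬q) → ◇(¬p ∧ ¬q)):
1. ¬(◇◇(¬p ∧ ¬q) → ◇(¬p ∧ ¬q)), w0
2. ◇◇(¬p ∧ ¬q), w0
3. ¬◇(¬p ∧ ¬q), w0
4. ◇(¬p ∧ ¬q), w1
5. ¬(¬p ∧ ¬q), w1
6. q, w1
7. ¬p ∧ ¬q, w2
8. ¬p, w2
9. ¬q, w2
Accessibility: w0Rw1, w1Rw2
The negation has an open branch (countermodel exists).

No, not valid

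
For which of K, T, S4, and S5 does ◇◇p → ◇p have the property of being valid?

S4-tableau for the negation ¬(◇◇p → ◇p):
1. ¬(◇◇p → ◇p), w0
2. ◇◇p, w0   [¬→-rule on 1]
3. ¬◇p, w0   [¬→-rule on 1]
4. ¬p, w0   [¬◇-rule on 3 via w0Rw0]
5. ◇p, w1   [◇-rule on 2: fresh world w1, w0Rw1]
6. ¬p, w1   [¬◇-rule on 3 via w0Rw1]
7. p, w2   [◇-rule on 5: fresh world w2, w1Rw2]
8. ¬p, w2   [¬◇-rule on 3 via w0Rw2]
Accessibility: w0Rw0, w0Rw1, w0Rw2, w1Rw1, w1Rw2, w2Rw2
Branch closes: p and ¬p both at w2.
Every branch closes (one shown): valid in S4, hence also in S5 (every theorem of S4 is a theorem of S5).
T-tableau for the negation ¬(◇◇p → ◇p):
1. ¬(◇◇p → ◇p), w0
2. ◇◇p, w0   [¬→-rule on 1]
3. ¬◇p, w0   [¬→-rule on 1]
4. ¬p, w0   [¬◇-rule on 3 via w0Rw0]
5. ◇p, w1   [◇-rule on 2: fresh world w1, w0Rw1]
6. ¬p, w1   [¬◇-rule on 3 via w0Rw1]
7. p, w2   [◇-rule on 5: fresh world w2, w1Rw2]
Accessibility: w0Rw0, w0Rw1, w1Rw1, w1Rw2, w2Rw2
Complete open branch: countermodel on a T-frame, so not valid in T, nor in K (the same frame is also a K-frame).

S4, S5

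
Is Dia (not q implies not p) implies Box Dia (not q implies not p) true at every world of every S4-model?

Not valid

Tableau for the negation not (Dia (not q implies not p) implies Box Dia (not q implies not p)):
1. not (Dia (not q implies not p) implies Box Dia (not q implies not p)), u
2. Dia (not q implies not p), u   [neg-implies-rule on 1]
3. not Box Dia (not q implies not p), u   [neg-implies-rule on 1]
4. not q implies not p, v   [Dia-rule on 2: fresh world v, uRv]
5. not p, v   [implies-rule on 4 (branches; this branch)]
6. not Dia (not q implies not p), w   [neg-Box-rule on 3: fresh world w, uRw]
7. not (not q implies not p), w   [neg-Dia-rule on 6 via wRw]
8. not q, w   [neg-implies-rule on 7]
9. p, w   [neg-implies-rule on 7]
Accessibility: uRu, uRv, uRw, vRv, wRw
The negation has an open branch (countermodel exists).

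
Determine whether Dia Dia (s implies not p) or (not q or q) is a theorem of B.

Tableau for the negation not (Dia Dia (s implies not p) or (not q or q)):
1. not (Dia Dia (s implies not p) or (not q or q)), w0
2. not Dia Dia (s implies not p), w0
3. not (not q or q), w0
4. q, w0
5. not q, w0
Accessibility: w0Rw0
Branch closes: q and not q both at w0.
All branches of the negation close; one closing branch shown above.

Yes, valid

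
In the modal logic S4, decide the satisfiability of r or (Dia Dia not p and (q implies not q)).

Satisfiable

1. r or (Dia Dia not p and (q implies not q)), w0
2. Dia Dia not p and (q implies not q), w0
3. Dia Dia not p, w0
4. q implies not q, w0
5. not q, w0
6. Dia not p, w1
7. not p, w2
Accessibility: w0Rw0, w0Rw1, w0Rw2, w1Rw1, w1Rw2, w2Rw2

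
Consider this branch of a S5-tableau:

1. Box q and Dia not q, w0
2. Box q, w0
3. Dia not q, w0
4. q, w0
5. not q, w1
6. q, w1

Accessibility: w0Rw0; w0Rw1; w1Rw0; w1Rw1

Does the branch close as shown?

Both q and not q appear at w1.

Yes, closed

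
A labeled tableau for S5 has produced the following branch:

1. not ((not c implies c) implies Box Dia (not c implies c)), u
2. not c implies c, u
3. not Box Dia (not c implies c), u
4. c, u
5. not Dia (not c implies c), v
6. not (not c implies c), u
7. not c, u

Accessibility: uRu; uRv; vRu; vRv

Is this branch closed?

Both c and not c appear at u.

Yes, closed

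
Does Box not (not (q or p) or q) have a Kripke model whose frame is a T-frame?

Satisfiable (open branch found)

1. Box not (not (q or p) or q), w0
2. not (not (q or p) or q), w0   [Box-rule on 1 via w0Rw0]
3. q or p, w0   [neg-or-rule on 2]
4. not q, w0   [neg-or-rule on 2]
5. p, w0   [or-rule on 3 (branches; this branch)]
Accessibility: w0Rw0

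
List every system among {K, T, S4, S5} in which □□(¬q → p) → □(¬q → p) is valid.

K-tableau for the negation ¬(□□(¬q → p) → □(¬q → p)):
1. ¬(□□(¬q → p) → □(¬q → p)), w0
2. □□(¬q → p), w0
3. ¬□(¬q → p), w0
4. ¬(¬q → p), w1
5. ¬q, w1
6. ¬p, w1
7. □(¬q → p), w1
Accessibility: w0Rw1
Complete open branch: countermodel on a K-frame, so not valid in K.
T-tableau for the negation ¬(□□(¬q → p) → □(¬q → p)):
1. ¬(□□(¬q → p) → □(¬q → p)), w0
2. □□(¬q → p), w0
3. ¬□(¬q → p), w0
4. □(¬q → p), w0
5. ¬q → p, w0
6. p, w0
7. ¬(¬q → p), w1
8. ¬q, w1
9. ¬p, w1
10. □(¬q → p), w1
11. ¬q → p, w1
12. p, w1
Accessibility: w0Rw0, w0Rw1, w1Rw1
Branch closes: p and ¬p both at w1.
Every branch closes (one shown): valid in T, hence also in S4, S5 (every theorem of T is a theorem of S4 and S5).

T, S4, S5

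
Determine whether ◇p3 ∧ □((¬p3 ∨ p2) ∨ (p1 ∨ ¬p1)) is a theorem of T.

No, not valid

Tableau for the negation ¬(◇p3 ∧ □((¬p3 ∨ p2) ∨ (p1 ∨ ¬p1))):
1. ¬(◇p3 ∧ □((¬p3 ∨ p2) ∨ (p1 ∨ ¬p1))), u
2. ¬◇p3, u   [¬∧-rule on 1 (branches; this branch)]
3. ¬p3, u   [¬◇-rule on 2 via uRu]
Accessibility: uRu
The negation has an open branch (countermodel exists).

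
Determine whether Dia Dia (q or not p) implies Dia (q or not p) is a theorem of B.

Invalid (countermodel exists)

Tableau for the negation not (Dia Dia (q or not p) implies Dia (q or not p)):
1. not (Dia Dia (q or not p) implies Dia (q or not p)), w0
2. Dia Dia (q or not p), w0
3. not Dia (q or not p), w0
4. not (q or not p), w0
5. not q, w0
6. p, w0
7. Dia (q or not p), w1
8. not (q or not p), w1
9. not q, w1
10. p, w1
11. q or not p, w2
12. not p, w2
Accessibility: w0Rw0, w0Rw1, w1Rw0, w1Rw1, w1Rw2, w2Rw1, w2Rw2
The negation has an open branch (countermodel exists).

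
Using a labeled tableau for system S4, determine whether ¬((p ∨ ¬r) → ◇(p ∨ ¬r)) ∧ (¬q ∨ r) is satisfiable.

Unsatisfiable (every branch closes)

1. ¬((p ∨ ¬r) → ◇(p ∨ ¬r)) ∧ (¬q ∨ r), 0
2. ¬((p ∨ ¬r) → ◇(p ∨ ¬r)), 0   [∧-rule on 1]
3. ¬q ∨ r, 0   [∧-rule on 1]
4. p ∨ ¬r, 0   [¬→-rule on 2]
5. ¬◇(p ∨ ¬r), 0   [¬→-rule on 2]
6. ¬(p ∨ ¬r), 0   [¬◇-rule on 5 via 0R0]
7. ¬p, 0   [¬∨-rule on 6]
8. r, 0   [¬∨-rule on 6]
9. ¬r, 0   [∨-rule on 4 (branches; this branch)]
Accessibility: 0R0
Branch closes: r and ¬r both at 0.
All branches of the tableau close; one closing branch shown above.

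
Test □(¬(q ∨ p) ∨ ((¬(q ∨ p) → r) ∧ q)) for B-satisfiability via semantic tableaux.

1. □(¬(q ∨ p) ∨ ((¬(q ∨ p) → r) ∧ q)), w0
2. ¬(q ∨ p) ∨ ((¬(q ∨ p) → r) ∧ q), w0
3. (¬(q ∨ p) → r) ∧ q, w0
4. ¬(q ∨ p) → r, w0
5. q, w0
6. r, w0
Accessibility: w0Rw0

Satisfiable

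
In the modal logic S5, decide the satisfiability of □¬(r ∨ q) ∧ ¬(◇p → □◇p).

Unsatisfiable

1. □¬(r ∨ q) ∧ ¬(◇p → □◇p), 0
2. □¬(r ∨ q), 0   [∧-rule on 1]
3. ¬(◇p → □◇p), 0   [∧-rule on 1]
4. ◇p, 0   [¬→-rule on 3]
5. ¬□◇p, 0   [¬→-rule on 3]
6. ¬(r ∨ q), 0   [□-rule on 2 via 0R0]
7. ¬r, 0   [¬∨-rule on 6]
8. ¬q, 0   [¬∨-rule on 6]
9. p, 1   [◇-rule on 4: fresh world 1, 0R1]
10. ¬(r ∨ q), 1   [□-rule on 2 via 0R1]
11. ¬r, 1   [¬∨-rule on 10]
12. ¬q, 1   [¬∨-rule on 10]
13. ¬◇p, 2   [¬□-rule on 5: fresh world 2, 0R2]
14. ¬(r ∨ q), 2   [□-rule on 2 via 0R2]
15. ¬r, 2   [¬∨-rule on 14]
16. ¬q, 2   [¬∨-rule on 14]
17. ¬p, 0   [¬◇-rule on 13 via 2R0]
18. ¬p, 1   [¬◇-rule on 13 via 2R1]
Accessibility: 0R0, 0R1, 0R2, 1R0, 1R1, 1R2, 2R0, 2R1, 2R2
Branch closes: p and ¬p both at 1.
All branches of the tableau close; one closing branch shown above.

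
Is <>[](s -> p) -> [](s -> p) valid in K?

Invalid (countermodel exists)

Tableau for the negation ~(<>[](s -> p) -> [](s -> p)):
1. ~(<>[](s -> p) -> [](s -> p)), w0
2. <>[](s -> p), w0
3. ~[](s -> p), w0
4. [](s -> p), w1
5. ~(s -> p), w2
6. s, w2
7. ~p, w2
Accessibility: w0Rw1, w0Rw2
The negation has an open branch (countermodel exists).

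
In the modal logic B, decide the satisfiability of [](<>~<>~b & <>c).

1. [](<>~<>~b & <>c), u
2. <>~<>~b & <>c, u
3. <>~<>~b, u
4. <>c, u
5. ~<>~b, v
6. <>~<>~b & <>c, v
7. <>~<>~b, v
8. <>c, v
9. b, u
10. b, v
11. c, w
12. <>~<>~b & <>c, w
13. <>~<>~b, w
14. <>c, w
15. ~<>~b, x
16. b, x
17. c, y
18. b, y
19. ~<>~b, z
20. b, w
21. b, z
22. c, w6
Accessibility: uRu, uRv, uRw, vRu, vRv, vRx, vRy, wRu, wRw, wRz, wRw6, xRv, xRx, yRv, yRy, zRw, zRz, w6Rw, w6Rw6

Satisfiable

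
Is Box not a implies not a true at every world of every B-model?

Tableau for the negation not (Box not a implies not a):
1. not (Box not a implies not a), 0
2. Box not a, 0
3. a, 0
4. not a, 0
Accessibility: 0R0
Branch closes: a and not a both at 0.
All branches of the negation close; one closing branch shown above.

Yes, valid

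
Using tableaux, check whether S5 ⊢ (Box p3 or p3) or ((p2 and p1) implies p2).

Valid

Tableau for the negation not ((Box p3 or p3) or ((p2 and p1) implies p2)):
1. not ((Box p3 or p3) or ((p2 and p1) implies p2)), u
2. not (Box p3 or p3), u
3. not ((p2 and p1) implies p2), u
4. not Box p3, u
5. not p3, u
6. p2 and p1, u
7. not p2, u
8. p2, u
9. p1, u
Accessibility: uRu
Branch closes: p2 and not p2 both at u.
All branches of the negation close; one closing branch shown above.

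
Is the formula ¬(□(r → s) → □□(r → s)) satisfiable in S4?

1. ¬(□(r → s) → □□(r → s)), 0
2. □(r → s), 0
3. ¬□□(r → s), 0
4. r → s, 0
5. s, 0
6. ¬□(r → s), 1
7. r → s, 1
8. s, 1
9. ¬(r → s), 2
10. r, 2
11. ¬s, 2
12. r → s, 2
13. s, 2
Accessibility: 0R0, 0R1, 0R2, 1R1, 1R2, 2R2
Branch closes: s and ¬s both at 2.
Every branch closes; the branch above is one of them.

Unsatisfiable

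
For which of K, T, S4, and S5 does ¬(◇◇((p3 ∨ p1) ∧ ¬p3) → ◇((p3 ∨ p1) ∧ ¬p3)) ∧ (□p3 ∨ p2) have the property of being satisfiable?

K, T

T-tableau for the formula:
1. ¬(◇◇((p3 ∨ p1) ∧ ¬p3) → ◇((p3 ∨ p1) ∧ ¬p3)) ∧ (□p3 ∨ p2), 0
2. ¬(◇◇((p3 ∨ p1) ∧ ¬p3) → ◇((p3 ∨ p1) ∧ ¬p3)), 0
3. □p3 ∨ p2, 0
4. ◇◇((p3 ∨ p1) ∧ ¬p3), 0
5. ¬◇((p3 ∨ p1) ∧ ¬p3), 0
6. ¬((p3 ∨ p1) ∧ ¬p3), 0
7. p2, 0
8. p3, 0
9. ◇((p3 ∨ p1) ∧ ¬p3), 1
10. ¬((p3 ∨ p1) ∧ ¬p3), 1
11. p3, 1
12. (p3 ∨ p1) ∧ ¬p3, 2
13. p3 ∨ p1, 2
14. ¬p3, 2
15. p1, 2
Accessibility: 0R0, 0R1, 1R1, 1R2, 2R2
Complete open branch: satisfiable in T, hence also in K (this T-model is also a K-model).
S4-tableau for the formula:
1. ¬(◇◇((p3 ∨ p1) ∧ ¬p3) → ◇((p3 ∨ p1) ∧ ¬p3)) ∧ (□p3 ∨ p2), 0
2. ¬(◇◇((p3 ∨ p1) ∧ ¬p3) → ◇((p3 ∨ p1) ∧ ¬p3)), 0
3. □p3 ∨ p2, 0
4. ◇◇((p3 ∨ p1) ∧ ¬p3), 0
5. ¬◇((p3 ∨ p1) ∧ ¬p3), 0
6. ¬((p3 ∨ p1) ∧ ¬p3), 0
7. p2, 0
8. ¬(p3 ∨ p1), 0
9. ¬p3, 0
10. ¬p1, 0
11. ◇((p3 ∨ p1) ∧ ¬p3), 1
12. ¬((p3 ∨ p1) ∧ ¬p3), 1
13. ¬(p3 ∨ p1), 1
14. ¬p3, 1
15. ¬p1, 1
16. (p3 ∨ p1) ∧ ¬p3, 2
17. p3 ∨ p1, 2
18. ¬p3, 2
19. ¬((p3 ∨ p1) ∧ ¬p3), 2
20. p1, 2
21. ¬(p3 ∨ p1), 2
22. ¬p1, 2
Accessibility: 0R0, 0R1, 0R2, 1R1, 1R2, 2R2
Branch closes: p1 and ¬p1 both at 2.
Every branch closes (one shown): unsatisfiable in S4, hence also in S5 (every S5-frame is an S4-frame).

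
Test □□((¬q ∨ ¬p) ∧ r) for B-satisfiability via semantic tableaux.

1. □□((¬q ∨ ¬p) ∧ r), w0
2. □((¬q ∨ ¬p) ∧ r), w0
3. (¬q ∨ ¬p) ∧ r, w0
4. ¬q ∨ ¬p, w0
5. r, w0
6. ¬p, w0
Accessibility: w0Rw0

Yes, satisfiable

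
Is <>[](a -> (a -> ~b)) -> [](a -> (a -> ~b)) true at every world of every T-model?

Invalid (countermodel exists)

Tableau for the negation ~(<>[](a -> (a -> ~b)) -> [](a -> (a -> ~b))):
1. ~(<>[](a -> (a -> ~b)) -> [](a -> (a -> ~b))), w0
2. <>[](a -> (a -> ~b)), w0
3. ~[](a -> (a -> ~b)), w0
4. [](a -> (a -> ~b)), w1
5. a -> (a -> ~b), w1
6. a -> ~b, w1
7. ~b, w1
8. ~(a -> (a -> ~b)), w2
9. a, w2
10. ~(a -> ~b), w2
11. b, w2
Accessibility: w0Rw0, w0Rw1, w0Rw2, w1Rw1, w2Rw2
The negation has an open branch (countermodel exists).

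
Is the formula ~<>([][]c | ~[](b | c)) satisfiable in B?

1. ~<>([][]c | ~[](b | c)), 0
2. ~([][]c | ~[](b | c)), 0
3. ~[][]c, 0
4. [](b | c), 0
5. b | c, 0
6. c, 0
7. ~[]c, 1
8. ~([][]c | ~[](b | c)), 1
9. ~[][]c, 1
10. [](b | c), 1
11. b | c, 1
12. c, 1
13. ~c, 2
14. b | c, 2
15. b, 2
16. ~[]c, 3
17. b | c, 3
18. c, 3
19. ~c, 4
Accessibility: 0R0, 0R1, 1R0, 1R1, 1R2, 1R3, 2R1, 2R2, 3R1, 3R3, 3R4, 4R3, 4R4

Yes, satisfiable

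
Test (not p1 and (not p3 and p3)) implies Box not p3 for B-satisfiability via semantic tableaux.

1. (not p1 and (not p3 and p3)) implies Box not p3, u
2. Box not p3, u
3. not p3, u
Accessibility: uRu

Satisfiable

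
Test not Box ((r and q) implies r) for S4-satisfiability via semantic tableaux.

Unsatisfiable (every branch closes)

1. not Box ((r and q) implies r), 0
2. not ((r and q) implies r), 1
3. r and q, 1
4. not r, 1
5. r, 1
6. q, 1
Accessibility: 0R0, 0R1, 1R1
Branch closes: r and not r both at 1.
(One branch shown.) All branches close.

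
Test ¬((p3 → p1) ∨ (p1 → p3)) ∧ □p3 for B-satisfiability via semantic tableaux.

1. ¬((p3 → p1) ∨ (p1 → p3)) ∧ □p3, u
2. ¬((p3 → p1) ∨ (p1 → p3)), u   [∧-rule on 1]
3. □p3, u   [∧-rule on 1]
4. ¬(p3 → p1), u   [¬∨-rule on 2]
5. ¬(p1 → p3), u   [¬∨-rule on 2]
6. p3, u   [¬→-rule on 4]
7. ¬p1, u   [¬→-rule on 4]
8. p1, u   [¬→-rule on 5]
9. ¬p3, u   [¬→-rule on 5]
Accessibility: uRu
Branch closes: p1 and ¬p1 both at u.
All branches of the tableau close; one closing branch shown above.

Unsatisfiable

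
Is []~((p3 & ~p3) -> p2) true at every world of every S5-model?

Invalid (countermodel exists)

Tableau for the negation ~[]~((p3 & ~p3) -> p2):
1. ~[]~((p3 & ~p3) -> p2), w0
2. (p3 & ~p3) -> p2, w1   [~[]-rule on 1: fresh world w1, w0Rw1]
3. p2, w1   [->-rule on 2 (branches; this branch)]
Accessibility: w0Rw0, w0Rw1, w1Rw0, w1Rw1
The negation has an open branch (countermodel exists).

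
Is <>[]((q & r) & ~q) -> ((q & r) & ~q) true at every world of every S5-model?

Tableau for the negation ~(<>[]((q & r) & ~q) -> ((q & r) & ~q)):
1. ~(<>[]((q & r) & ~q) -> ((q & r) & ~q)), 0
2. <>[]((q & r) & ~q), 0
3. ~((q & r) & ~q), 0
4. ~(q & r), 0
5. ~r, 0
6. []((q & r) & ~q), 1
7. (q & r) & ~q, 0
8. q & r, 0
9. ~q, 0
10. q, 0
11. r, 0
Accessibility: 0R0, 0R1, 1R0, 1R1
Branch closes: q and ~q both at 0.
Every branch of the negation's tableau closes; the branch above is one of them.

Yes, valid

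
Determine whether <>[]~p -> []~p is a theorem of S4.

Tableau for the negation ~(<>[]~p -> []~p):
1. ~(<>[]~p -> []~p), u
2. <>[]~p, u
3. ~[]~p, u
4. []~p, v
5. ~p, v
6. p, w
Accessibility: uRu, uRv, uRw, vRv, wRw
The negation has an open branch (countermodel exists).

Not valid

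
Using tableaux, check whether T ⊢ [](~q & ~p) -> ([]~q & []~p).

Valid

Tableau for the negation ~([](~q & ~p) -> ([]~q & []~p)):
1. ~([](~q & ~p) -> ([]~q & []~p)), 0
2. [](~q & ~p), 0
3. ~([]~q & []~p), 0
4. ~q & ~p, 0
5. ~q, 0
6. ~p, 0
7. ~[]~p, 0
8. p, 1
9. ~q & ~p, 1
10. ~q, 1
11. ~p, 1
Accessibility: 0R0, 0R1, 1R1
Branch closes: p and ~p both at 1.
Every branch of the negation's tableau closes; the branch above is one of them.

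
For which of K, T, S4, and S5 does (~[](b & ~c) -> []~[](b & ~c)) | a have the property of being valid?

S5-tableau for the negation ~((~[](b & ~c) -> []~[](b & ~c)) | a):
1. ~((~[](b & ~c) -> []~[](b & ~c)) | a), w0
2. ~(~[](b & ~c) -> []~[](b & ~c)), w0
3. ~a, w0
4. ~[](b & ~c), w0
5. ~[]~[](b & ~c), w0
6. ~(b & ~c), w1
7. c, w1
8. [](b & ~c), w2
9. b & ~c, w0
10. b, w0
11. ~c, w0
12. b & ~c, w1
13. b, w1
14. ~c, w1
Accessibility: w0Rw0, w0Rw1, w0Rw2, w1Rw0, w1Rw1, w1Rw2, w2Rw0, w2Rw1, w2Rw2
Branch closes: c and ~c both at w1.
Every branch closes (one shown): valid in S5.
S4-tableau for the negation ~((~[](b & ~c) -> []~[](b & ~c)) | a):
1. ~((~[](b & ~c) -> []~[](b & ~c)) | a), w0
2. ~(~[](b & ~c) -> []~[](b & ~c)), w0
3. ~a, w0
4. ~[](b & ~c), w0
5. ~[]~[](b & ~c), w0
6. ~(b & ~c), w1
7. c, w1
8. [](b & ~c), w2
9. b & ~c, w2
10. b, w2
11. ~c, w2
Accessibility: w0Rw0, w0Rw1, w0Rw2, w1Rw1, w2Rw2
Complete open branch: countermodel on an S4-frame, so not valid in S4, nor in K, T (the same frame is also a K-frame and a T-frame).

S5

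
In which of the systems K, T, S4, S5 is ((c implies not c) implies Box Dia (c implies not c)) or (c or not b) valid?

S5-tableau for the negation not (((c implies not c) implies Box Dia (c implies not c)) or (c or not b)):
1. not (((c implies not c) implies Box Dia (c implies not c)) or (c or not b)), w0
2. not ((c implies not c) implies Box Dia (c implies not c)), w0
3. not (c or not b), w0
4. c implies not c, w0
5. not Box Dia (c implies not c), w0
6. not c, w0
7. b, w0
8. not Dia (c implies not c), w1
9. not (c implies not c), w0
10. c, w0
Accessibility: w0Rw0, w0Rw1, w1Rw0, w1Rw1
Branch closes: c and not c both at w0.
Every branch closes (one shown): valid in S5.
S4-tableau for the negation not (((c implies not c) implies Box Dia (c implies not c)) or (c or not b)):
1. not (((c implies not c) implies Box Dia (c implies not c)) or (c or not b)), w0
2. not ((c implies not c) implies Box Dia (c implies not c)), w0
3. not (c or not b), w0
4. c implies not c, w0
5. not Box Dia (c implies not c), w0
6. not c, w0
7. b, w0
8. not Dia (c implies not c), w1
9. not (c implies not c), w1
10. c, w1
Accessibility: w0Rw0, w0Rw1, w1Rw1
Complete open branch: countermodel on an S4-frame, so not valid in S4, nor in K, T (the same frame is also a K-frame and a T-frame).

S5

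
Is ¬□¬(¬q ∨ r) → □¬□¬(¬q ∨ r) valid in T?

Tableau for the negation ¬(¬□¬(¬q ∨ r) → □¬□¬(¬q ∨ r)):
1. ¬(¬□¬(¬q ∨ r) → □¬□¬(¬q ∨ r)), u
2. ¬□¬(¬q ∨ r), u
3. ¬□¬□¬(¬q ∨ r), u
4. ¬q ∨ r, v
5. r, v
6. □¬(¬q ∨ r), w
7. ¬(¬q ∨ r), w
8. q, w
9. ¬r, w
Accessibility: uRu, uRv, uRw, vRv, wRw
The negation has an open branch (countermodel exists).

No, not valid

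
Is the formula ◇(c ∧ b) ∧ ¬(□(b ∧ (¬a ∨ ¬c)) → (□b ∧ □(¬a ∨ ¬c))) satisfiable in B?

No, unsatisfiable

1. ◇(c ∧ b) ∧ ¬(□(b ∧ (¬a ∨ ¬c)) → (□b ∧ □(¬a ∨ ¬c))), u
2. ◇(c ∧ b), u
3. ¬(□(b ∧ (¬a ∨ ¬c)) → (□b ∧ □(¬a ∨ ¬c))), u
4. □(b ∧ (¬a ∨ ¬c)), u
5. ¬(□b ∧ □(¬a ∨ ¬c)), u
6. b ∧ (¬a ∨ ¬c), u
7. b, u
8. ¬a ∨ ¬c, u
9. ¬□(¬a ∨ ¬c), u
10. ¬c, u
11. c ∧ b, v
12. c, v
13. b, v
14. b ∧ (¬a ∨ ¬c), v
15. ¬a ∨ ¬c, v
16. ¬a, v
17. ¬(¬a ∨ ¬c), w
18. a, w
19. c, w
20. b ∧ (¬a ∨ ¬c), w
21. b, w
22. ¬a ∨ ¬c, w
23. ¬c, w
Accessibility: uRu, uRv, uRw, vRu, vRv, wRu, wRw
Branch closes: c and ¬c both at w.
Every branch closes; the branch above is one of them.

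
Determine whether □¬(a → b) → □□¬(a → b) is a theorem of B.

Invalid (countermodel exists)

Tableau for the negation ¬(□¬(a → b) → □□¬(a → b)):
1. ¬(□¬(a → b) → □□¬(a → b)), w0
2. □¬(a → b), w0   [¬→-rule on 1]
3. ¬□□¬(a → b), w0   [¬→-rule on 1]
4. ¬(a → b), w0   [□-rule on 2 via w0Rw0]
5. a, w0   [¬→-rule on 4]
6. ¬b, w0   [¬→-rule on 4]
7. ¬□¬(a → b), w1   [¬□-rule on 3: fresh world w1, w0Rw1]
8. ¬(a → b), w1   [□-rule on 2 via w0Rw1]
9. a, w1   [¬→-rule on 8]
10. ¬b, w1   [¬→-rule on 8]
11. a → b, w2   [¬□-rule on 7: fresh world w2, w1Rw2]
12. b, w2   [→-rule on 11 (branches; this branch)]
Accessibility: w0Rw0, w0Rw1, w1Rw0, w1Rw1, w1Rw2, w2Rw1, w2Rw2
The negation has an open branch (countermodel exists).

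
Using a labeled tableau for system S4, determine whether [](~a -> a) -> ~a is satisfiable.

Yes, satisfiable

1. [](~a -> a) -> ~a, 0
2. ~a, 0   [->-rule on 1 (branches; this branch)]
Accessibility: 0R0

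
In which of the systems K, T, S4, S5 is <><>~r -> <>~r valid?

S4-tableau for the negation ~(<><>~r -> <>~r):
1. ~(<><>~r -> <>~r), w0
2. <><>~r, w0   [~->-rule on 1]
3. ~<>~r, w0   [~->-rule on 1]
4. r, w0   [~<>-rule on 3 via w0Rw0]
5. <>~r, w1   [<>-rule on 2: fresh world w1, w0Rw1]
6. r, w1   [~<>-rule on 3 via w0Rw1]
7. ~r, w2   [<>-rule on 5: fresh world w2, w1Rw2]
8. r, w2   [~<>-rule on 3 via w0Rw2]
Accessibility: w0Rw0, w0Rw1, w0Rw2, w1Rw1, w1Rw2, w2Rw2
Branch closes: r and ~r both at w2.
Every branch closes (one shown): valid in S4, hence also in S5 (every theorem of S4 is a theorem of S5).
T-tableau for the negation ~(<><>~r -> <>~r):
1. ~(<><>~r -> <>~r), w0
2. <><>~r, w0   [~->-rule on 1]
3. ~<>~r, w0   [~->-rule on 1]
4. r, w0   [~<>-rule on 3 via w0Rw0]
5. <>~r, w1   [<>-rule on 2: fresh world w1, w0Rw1]
6. r, w1   [~<>-rule on 3 via w0Rw1]
7. ~r, w2   [<>-rule on 5: fresh world w2, w1Rw2]
Accessibility: w0Rw0, w0Rw1, w1Rw1, w1Rw2, w2Rw2
Complete open branch: countermodel on a T-frame, so not valid in T, nor in K (the same frame is also a K-frame).

S4, S5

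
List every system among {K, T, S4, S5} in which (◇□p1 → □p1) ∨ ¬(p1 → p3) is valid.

S5

S4-tableau for the negation ¬((◇□p1 → □p1) ∨ ¬(p1 → p3)):
1. ¬((◇□p1 → □p1) ∨ ¬(p1 → p3)), w0
2. ¬(◇□p1 → □p1), w0   [¬∨-rule on 1]
3. p1 → p3, w0   [¬∨-rule on 1]
4. ◇□p1, w0   [¬→-rule on 2]
5. ¬□p1, w0   [¬→-rule on 2]
6. p3, w0   [→-rule on 3 (branches; this branch)]
7. □p1, w1   [◇-rule on 4: fresh world w1, w0Rw1]
8. p1, w1   [□-rule on 7 via w1Rw1]
9. ¬p1, w2   [¬□-rule on 5: fresh world w2, w0Rw2]
Accessibility: w0Rw0, w0Rw1, w0Rw2, w1Rw1, w2Rw2
Complete open branch: countermodel on an S4-frame, so not valid in S4, nor in K, T (the same frame is also a K-frame and a T-frame).
S5-tableau for the negation ¬((◇□p1 → □p1) ∨ ¬(p1 → p3)):
1. ¬((◇□p1 → □p1) ∨ ¬(p1 → p3)), w0
2. ¬(◇□p1 → □p1), w0   [¬∨-rule on 1]
3. p1 → p3, w0   [¬∨-rule on 1]
4. ◇□p1, w0   [¬→-rule on 2]
5. ¬□p1, w0   [¬→-rule on 2]
6. p3, w0   [→-rule on 3 (branches; this branch)]
7. □p1, w1   [◇-rule on 4: fresh world w1, w0Rw1]
8. p1, w0   [□-rule on 7 via w1Rw0]
9. p1, w1   [□-rule on 7 via w1Rw1]
10. ¬p1, w2   [¬□-rule on 5: fresh world w2, w0Rw2]
11. p1, w2   [□-rule on 7 via w1Rw2]
Accessibility: w0Rw0, w0Rw1, w0Rw2, w1Rw0, w1Rw1, w1Rw2, w2Rw0, w2Rw1, w2Rw2
Branch closes: p1 and ¬p1 both at w2.
Every branch closes (one shown): valid in S5.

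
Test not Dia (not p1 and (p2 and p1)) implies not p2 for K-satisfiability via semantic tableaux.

Satisfiable (open branch found)

1. not Dia (not p1 and (p2 and p1)) implies not p2, w0
2. not p2, w0   [implies-rule on 1 (branches; this branch)]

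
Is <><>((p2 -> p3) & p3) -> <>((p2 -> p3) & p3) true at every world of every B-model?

Tableau for the negation ~(<><>((p2 -> p3) & p3) -> <>((p2 -> p3) & p3)):
1. ~(<><>((p2 -> p3) & p3) -> <>((p2 -> p3) & p3)), u
2. <><>((p2 -> p3) & p3), u   [~->-rule on 1]
3. ~<>((p2 -> p3) & p3), u   [~->-rule on 1]
4. ~((p2 -> p3) & p3), u   [~<>-rule on 3 via uRu]
5. ~p3, u   [~&-rule on 4 (branches; this branch)]
6. <>((p2 -> p3) & p3), v   [<>-rule on 2: fresh world v, uRv]
7. ~((p2 -> p3) & p3), v   [~<>-rule on 3 via uRv]
8. ~p3, v   [~&-rule on 7 (branches; this branch)]
9. (p2 -> p3) & p3, w   [<>-rule on 6: fresh world w, vRw]
10. p2 -> p3, w   [&-rule on 9]
11. p3, w   [&-rule on 9]
Accessibility: uRu, uRv, vRu, vRv, vRw, wRv, wRw
The negation has an open branch (countermodel exists).

No, not valid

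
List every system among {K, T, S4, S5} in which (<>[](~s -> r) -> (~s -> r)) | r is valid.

S5

S4-tableau for the negation ~((<>[](~s -> r) -> (~s -> r)) | r):
1. ~((<>[](~s -> r) -> (~s -> r)) | r), u
2. ~(<>[](~s -> r) -> (~s -> r)), u   [~|-rule on 1]
3. ~r, u   [~|-rule on 1]
4. <>[](~s -> r), u   [~->-rule on 2]
5. ~(~s -> r), u   [~->-rule on 2]
6. ~s, u   [~->-rule on 5]
7. [](~s -> r), v   [<>-rule on 4: fresh world v, uRv]
8. ~s -> r, v   [[]-rule on 7 via vRv]
9. r, v   [->-rule on 8 (branches; this branch)]
Accessibility: uRu, uRv, vRv
Complete open branch: countermodel on an S4-frame, so not valid in S4, nor in K, T (the same frame is also a K-frame and a T-frame).
S5-tableau for the negation ~((<>[](~s -> r) -> (~s -> r)) | r):
1. ~((<>[](~s -> r) -> (~s -> r)) | r), u
2. ~(<>[](~s -> r) -> (~s -> r)), u   [~|-rule on 1]
3. ~r, u   [~|-rule on 1]
4. <>[](~s -> r), u   [~->-rule on 2]
5. ~(~s -> r), u   [~->-rule on 2]
6. ~s, u   [~->-rule on 5]
7. [](~s -> r), v   [<>-rule on 4: fresh world v, uRv]
8. ~s -> r, u   [[]-rule on 7 via vRu]
9. ~s -> r, v   [[]-rule on 7 via vRv]
10. r, u   [->-rule on 8 (branches; this branch)]
Accessibility: uRu, uRv, vRu, vRv
Branch closes: r and ~r both at u.
Every branch closes (one shown): valid in S5.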